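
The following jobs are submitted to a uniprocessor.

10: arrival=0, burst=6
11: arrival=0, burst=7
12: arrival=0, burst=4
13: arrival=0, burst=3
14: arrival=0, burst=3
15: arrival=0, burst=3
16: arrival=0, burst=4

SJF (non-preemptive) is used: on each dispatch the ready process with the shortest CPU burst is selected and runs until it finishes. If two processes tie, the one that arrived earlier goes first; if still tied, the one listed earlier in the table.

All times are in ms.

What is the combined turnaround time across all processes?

101

Timeline: | 13 0-3 | 14 3-6 | 15 6-9 | 12 9-13 | 16 13-17 | 10 17-23 | 11 23-30 |
Completion: 10=23  11=30  12=13  13=3  14=6  15=9  16=17
Turnaround = completion − arrival: 10=23, 11=30, 12=13, 13=3, 14=6, 15=9, 16=17
Total turnaround = 23 + 30 + 13 + 3 + 6 + 9 + 17 = 101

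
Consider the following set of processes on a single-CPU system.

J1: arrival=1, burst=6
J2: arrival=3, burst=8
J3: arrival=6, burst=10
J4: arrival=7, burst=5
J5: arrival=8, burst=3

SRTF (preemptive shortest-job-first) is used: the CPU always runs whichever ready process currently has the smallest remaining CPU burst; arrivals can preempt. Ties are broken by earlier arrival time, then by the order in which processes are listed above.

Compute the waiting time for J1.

Gantt: | idle 0-1 | J1 1-7 | J4 7-8 | J5 8-11 | J4 11-15 | J2 15-23 | J3 23-33 |
Completion: J1=7  J2=23  J3=33  J4=15  J5=11
Waiting(J1) = turnaround − burst = 6 − 6 = 0

0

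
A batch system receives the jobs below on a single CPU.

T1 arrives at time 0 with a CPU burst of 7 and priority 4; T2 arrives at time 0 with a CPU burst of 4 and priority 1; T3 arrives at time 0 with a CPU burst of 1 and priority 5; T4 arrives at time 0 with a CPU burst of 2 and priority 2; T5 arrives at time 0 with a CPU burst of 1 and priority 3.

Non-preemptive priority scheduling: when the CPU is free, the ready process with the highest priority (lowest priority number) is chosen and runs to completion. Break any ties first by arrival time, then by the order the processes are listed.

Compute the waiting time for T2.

Timeline: | T2 0-4 | T4 4-6 | T5 6-7 | T1 7-14 | T3 14-15 |
Completion: T1=14  T2=4  T3=15  T4=6  T5=7
Turnaround (C−A): T1=14  T2=4  T3=15  T4=6  T5=7
Waiting(T2) = turnaround − burst = 4 − 4 = 0

0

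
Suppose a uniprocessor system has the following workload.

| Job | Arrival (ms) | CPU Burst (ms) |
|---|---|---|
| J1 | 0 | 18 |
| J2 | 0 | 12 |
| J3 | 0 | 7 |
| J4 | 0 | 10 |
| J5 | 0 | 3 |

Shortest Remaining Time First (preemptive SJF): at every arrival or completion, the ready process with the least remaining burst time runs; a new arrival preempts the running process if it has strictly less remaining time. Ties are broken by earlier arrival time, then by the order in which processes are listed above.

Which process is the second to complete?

Schedule: | J5 0-3 | J3 3-10 | J4 10-20 | J2 20-32 | J1 32-50 |
Completion: J1=50  J2=32  J3=10  J4=20  J5=3
Turnaround (C−A): J1=50  J2=32  J3=10  J4=20  J5=3
Finish order: J5 → J3 → J4 → J2 → J1

J3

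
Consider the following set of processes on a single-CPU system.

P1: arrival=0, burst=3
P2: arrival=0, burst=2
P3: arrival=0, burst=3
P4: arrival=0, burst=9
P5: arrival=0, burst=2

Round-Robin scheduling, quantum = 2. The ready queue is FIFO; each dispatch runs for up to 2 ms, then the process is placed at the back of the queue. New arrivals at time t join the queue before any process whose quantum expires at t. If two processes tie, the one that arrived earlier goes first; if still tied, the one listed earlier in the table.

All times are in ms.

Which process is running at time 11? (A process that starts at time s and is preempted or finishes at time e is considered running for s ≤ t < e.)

Timeline: | P1 0-2 | P2 2-4 | P3 4-6 | P4 6-8 | P5 8-10 | P1 10-11 | P3 11-12 | P4 12-19 |
Completion: P1=11  P2=4  P3=12  P4=19  P5=10

P3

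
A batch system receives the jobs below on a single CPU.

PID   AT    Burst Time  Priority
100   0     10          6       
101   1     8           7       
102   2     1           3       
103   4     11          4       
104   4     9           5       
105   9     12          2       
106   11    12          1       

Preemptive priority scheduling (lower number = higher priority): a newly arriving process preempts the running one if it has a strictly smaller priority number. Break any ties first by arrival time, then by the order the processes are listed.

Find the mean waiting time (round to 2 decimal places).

Timeline: | 100 0-2 | 102 2-3 | 100 3-4 | 103 4-9 | 105 9-11 | 106 11-23 | 105 23-33 | 103 33-39 | 104 39-48 | 100 48-55 | 101 55-63 |
Completion: 100=55  101=63  102=3  103=39  104=48  105=33  106=23
Waiting times: 100=45, 101=54, 102=0, 103=24, 104=35, 105=12, 106=0
Average waiting = (45+54+0+24+35+12+0) / 7 = 170/7 = 24.29

24.29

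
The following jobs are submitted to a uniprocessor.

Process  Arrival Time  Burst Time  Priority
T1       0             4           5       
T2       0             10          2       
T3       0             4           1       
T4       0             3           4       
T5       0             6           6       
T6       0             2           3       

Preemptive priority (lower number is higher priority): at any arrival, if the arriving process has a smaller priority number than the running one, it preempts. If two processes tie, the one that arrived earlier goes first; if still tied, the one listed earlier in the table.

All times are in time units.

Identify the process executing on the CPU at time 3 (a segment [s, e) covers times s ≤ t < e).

T3

Schedule: | T3 0-4 | T2 4-14 | T6 14-16 | T4 16-19 | T1 19-23 | T5 23-29 |
Completion: T1=23  T2=14  T3=4  T4=19  T5=29  T6=16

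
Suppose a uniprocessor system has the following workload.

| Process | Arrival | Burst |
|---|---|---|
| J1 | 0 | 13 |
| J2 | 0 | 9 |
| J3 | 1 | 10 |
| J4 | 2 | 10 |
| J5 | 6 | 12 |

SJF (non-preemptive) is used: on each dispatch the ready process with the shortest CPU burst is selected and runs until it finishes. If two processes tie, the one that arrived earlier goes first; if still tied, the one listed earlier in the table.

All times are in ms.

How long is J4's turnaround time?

27

Schedule: | J2 0-9 | J3 9-19 | J4 19-29 | J5 29-41 | J1 41-54 |
Completion: J1=54  J2=9  J3=19  J4=29  J5=41
Turnaround (C−A): J1=54  J2=9  J3=18  J4=27  J5=35
Turnaround(J4) = completion − arrival = 29 − 2 = 27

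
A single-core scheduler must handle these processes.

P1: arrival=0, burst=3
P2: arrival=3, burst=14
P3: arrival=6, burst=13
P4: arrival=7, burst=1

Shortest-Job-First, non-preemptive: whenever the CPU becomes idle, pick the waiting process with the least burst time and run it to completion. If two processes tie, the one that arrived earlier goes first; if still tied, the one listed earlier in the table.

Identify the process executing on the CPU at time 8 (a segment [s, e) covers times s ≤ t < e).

P2

Gantt: | P1 0-3 | P2 3-17 | P4 17-18 | P3 18-31 |
Completion: P1=3  P2=17  P3=31  P4=18
Turnaround (C−A): P1=3  P2=14  P3=25  P4=11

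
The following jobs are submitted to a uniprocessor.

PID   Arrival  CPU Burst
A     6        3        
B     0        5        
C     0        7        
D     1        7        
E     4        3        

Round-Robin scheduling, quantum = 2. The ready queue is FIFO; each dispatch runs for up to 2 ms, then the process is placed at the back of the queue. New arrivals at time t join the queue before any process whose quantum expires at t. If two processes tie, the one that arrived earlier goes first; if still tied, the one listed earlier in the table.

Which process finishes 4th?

Gantt: | B 0-2 | C 2-4 | D 4-6 | B 6-8 | E 8-10 | C 10-12 | A 12-14 | D 14-16 | B 16-17 | E 17-18 | C 18-20 | A 20-21 | D 21-23 | C 23-24 | D 24-25 |
Completion: A=21  B=17  C=24  D=25  E=18
Finish order: B → E → A → C → D

C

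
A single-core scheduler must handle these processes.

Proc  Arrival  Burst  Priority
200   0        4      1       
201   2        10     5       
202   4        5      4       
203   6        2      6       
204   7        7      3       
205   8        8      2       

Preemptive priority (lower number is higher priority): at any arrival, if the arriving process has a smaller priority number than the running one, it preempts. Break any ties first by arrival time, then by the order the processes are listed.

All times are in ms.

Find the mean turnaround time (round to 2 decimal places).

Gantt: | 200 0-4 | 202 4-7 | 204 7-8 | 205 8-16 | 204 16-22 | 202 22-24 | 201 24-34 | 203 34-36 |
Completion: 200=4  201=34  202=24  203=36  204=22  205=16
Turnaround times: 200=4, 201=32, 202=20, 203=30, 204=15, 205=8
Average turnaround = (4+32+20+30+15+8) / 6 = 109/6 = 18.17

18.17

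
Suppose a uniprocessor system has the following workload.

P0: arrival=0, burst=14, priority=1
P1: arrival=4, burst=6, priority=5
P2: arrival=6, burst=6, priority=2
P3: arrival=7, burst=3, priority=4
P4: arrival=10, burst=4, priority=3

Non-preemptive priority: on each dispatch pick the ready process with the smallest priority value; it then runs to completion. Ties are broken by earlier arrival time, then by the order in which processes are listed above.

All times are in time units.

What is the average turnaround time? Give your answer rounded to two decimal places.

Schedule: | P0 0-14 | P2 14-20 | P4 20-24 | P3 24-27 | P1 27-33 |
Completion: P0=14  P1=33  P2=20  P3=27  P4=24
Turnaround times: P0=14, P1=29, P2=14, P3=20, P4=14
Average turnaround = (14+29+14+20+14) / 5 = 91/5 = 18.20

18.20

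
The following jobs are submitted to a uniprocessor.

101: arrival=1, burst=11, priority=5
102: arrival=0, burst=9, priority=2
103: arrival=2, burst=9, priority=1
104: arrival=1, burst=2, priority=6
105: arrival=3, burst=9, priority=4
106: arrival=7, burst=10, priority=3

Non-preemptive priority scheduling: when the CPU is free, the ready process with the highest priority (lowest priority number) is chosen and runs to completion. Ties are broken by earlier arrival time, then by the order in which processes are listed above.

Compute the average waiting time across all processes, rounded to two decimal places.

21.00

Gantt: | 102 0-9 | 103 9-18 | 106 18-28 | 105 28-37 | 101 37-48 | 104 48-50 |
Completion: 101=48  102=9  103=18  104=50  105=37  106=28
Waiting times: 101=36, 102=0, 103=7, 104=47, 105=25, 106=11
Average waiting = (36+0+7+47+25+11) / 6 = 126/6 = 21.00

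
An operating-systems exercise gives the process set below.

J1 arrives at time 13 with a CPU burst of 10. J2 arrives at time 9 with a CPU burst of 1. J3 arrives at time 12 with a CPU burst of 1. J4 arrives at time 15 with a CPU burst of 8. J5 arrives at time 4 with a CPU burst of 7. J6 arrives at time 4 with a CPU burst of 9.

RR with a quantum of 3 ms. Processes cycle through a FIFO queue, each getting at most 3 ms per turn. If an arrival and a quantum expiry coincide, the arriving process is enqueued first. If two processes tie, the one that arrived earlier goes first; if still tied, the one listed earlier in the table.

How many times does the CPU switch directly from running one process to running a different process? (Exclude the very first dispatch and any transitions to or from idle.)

Timeline: | idle 0-4 | J5 4-7 | J6 7-10 | J5 10-13 | J2 13-14 | J6 14-17 | J3 17-18 | J1 18-21 | J5 21-22 | J4 22-25 | J6 25-28 | J1 28-31 | J4 31-34 | J1 34-37 | J4 37-39 | J1 39-40 |
Completion: J1=40  J2=14  J3=18  J4=39  J5=22  J6=28
Turnaround (C−A): J1=27  J2=5  J3=6  J4=24  J5=18  J6=24

14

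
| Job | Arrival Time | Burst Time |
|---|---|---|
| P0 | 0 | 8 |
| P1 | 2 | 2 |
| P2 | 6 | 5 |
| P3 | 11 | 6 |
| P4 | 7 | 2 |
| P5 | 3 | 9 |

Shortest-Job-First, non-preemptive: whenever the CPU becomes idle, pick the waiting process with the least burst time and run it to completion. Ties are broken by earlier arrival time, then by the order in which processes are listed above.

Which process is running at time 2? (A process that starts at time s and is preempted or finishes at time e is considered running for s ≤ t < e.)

P0

Timeline: | P0 0-8 | P1 8-10 | P4 10-12 | P2 12-17 | P3 17-23 | P5 23-32 |
Completion: P0=8  P1=10  P2=17  P3=23  P4=12  P5=32
Turnaround (C−A): P0=8  P1=8  P2=11  P3=12  P4=5  P5=29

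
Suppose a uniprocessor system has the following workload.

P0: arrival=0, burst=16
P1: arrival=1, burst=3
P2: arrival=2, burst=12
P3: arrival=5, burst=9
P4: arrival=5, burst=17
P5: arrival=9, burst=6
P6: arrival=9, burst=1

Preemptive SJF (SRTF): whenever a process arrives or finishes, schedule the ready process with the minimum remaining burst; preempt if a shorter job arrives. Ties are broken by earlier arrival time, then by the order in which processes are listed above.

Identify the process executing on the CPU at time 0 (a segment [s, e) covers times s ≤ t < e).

Timeline: | P0 0-1 | P1 1-4 | P2 4-5 | P3 5-9 | P6 9-10 | P3 10-15 | P5 15-21 | P2 21-32 | P0 32-47 | P4 47-64 |
Completion: P0=47  P1=4  P2=32  P3=15  P4=64  P5=21  P6=10
Turnaround (C−A): P0=47  P1=3  P2=30  P3=10  P4=59  P5=12  P6=1

P0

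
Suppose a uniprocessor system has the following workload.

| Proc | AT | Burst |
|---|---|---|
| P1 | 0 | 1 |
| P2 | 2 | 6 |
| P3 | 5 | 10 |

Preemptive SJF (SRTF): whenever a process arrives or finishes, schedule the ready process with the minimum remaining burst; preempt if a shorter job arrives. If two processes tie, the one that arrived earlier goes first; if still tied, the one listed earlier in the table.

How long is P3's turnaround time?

Gantt: | P1 0-1 | idle 1-2 | P2 2-8 | P3 8-18 |
Completion: P1=1  P2=8  P3=18
Turnaround (C−A): P1=1  P2=6  P3=13
Turnaround(P3) = completion − arrival = 18 − 5 = 13

13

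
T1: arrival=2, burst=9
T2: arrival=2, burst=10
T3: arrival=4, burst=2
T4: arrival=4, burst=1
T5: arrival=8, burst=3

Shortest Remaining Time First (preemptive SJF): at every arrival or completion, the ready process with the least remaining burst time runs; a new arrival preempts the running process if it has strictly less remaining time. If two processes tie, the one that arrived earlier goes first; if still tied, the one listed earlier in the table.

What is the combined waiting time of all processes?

Gantt: | idle 0-2 | T1 2-4 | T4 4-5 | T3 5-7 | T1 7-8 | T5 8-11 | T1 11-17 | T2 17-27 |
Completion: T1=17  T2=27  T3=7  T4=5  T5=11
Turnaround (C−A): T1=15  T2=25  T3=3  T4=1  T5=3
Waiting = turnaround − burst: T1=6, T2=15, T3=1, T4=0, T5=0
Total waiting = 6 + 15 + 1 + 0 + 0 = 22

22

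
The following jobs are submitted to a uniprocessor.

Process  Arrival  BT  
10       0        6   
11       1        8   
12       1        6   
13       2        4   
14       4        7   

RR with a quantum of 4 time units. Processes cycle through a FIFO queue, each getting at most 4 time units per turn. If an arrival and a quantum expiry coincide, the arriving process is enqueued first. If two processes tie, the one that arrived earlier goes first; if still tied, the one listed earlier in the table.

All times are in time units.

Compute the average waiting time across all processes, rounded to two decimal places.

Timeline: | 10 0-4 | 11 4-8 | 12 8-12 | 13 12-16 | 14 16-20 | 10 20-22 | 11 22-26 | 12 26-28 | 14 28-31 |
Completion: 10=22  11=26  12=28  13=16  14=31
Turnaround (C−A): 10=22  11=25  12=27  13=14  14=27
Waiting times: 10=16, 11=17, 12=21, 13=10, 14=20
Average waiting = (16+17+21+10+20) / 5 = 84/5 = 16.80

16.80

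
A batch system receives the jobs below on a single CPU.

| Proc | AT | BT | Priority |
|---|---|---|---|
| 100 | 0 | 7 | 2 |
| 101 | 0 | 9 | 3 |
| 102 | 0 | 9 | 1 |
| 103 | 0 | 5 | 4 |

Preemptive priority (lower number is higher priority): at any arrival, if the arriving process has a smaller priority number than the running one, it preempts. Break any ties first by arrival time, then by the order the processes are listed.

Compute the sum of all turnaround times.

Schedule: | 102 0-9 | 100 9-16 | 101 16-25 | 103 25-30 |
Completion: 100=16  101=25  102=9  103=30
Turnaround = completion − arrival: 100=16, 101=25, 102=9, 103=30
Total turnaround = 16 + 25 + 9 + 30 = 80

80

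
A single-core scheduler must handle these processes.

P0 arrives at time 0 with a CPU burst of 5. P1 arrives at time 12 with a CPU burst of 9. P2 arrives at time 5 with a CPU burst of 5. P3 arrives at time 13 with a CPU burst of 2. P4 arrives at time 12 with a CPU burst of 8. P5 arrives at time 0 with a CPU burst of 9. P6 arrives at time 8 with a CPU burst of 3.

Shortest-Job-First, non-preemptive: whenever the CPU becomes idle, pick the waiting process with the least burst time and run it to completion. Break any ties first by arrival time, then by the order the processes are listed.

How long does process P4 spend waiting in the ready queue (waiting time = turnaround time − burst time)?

Timeline: | P0 0-5 | P2 5-10 | P6 10-13 | P3 13-15 | P4 15-23 | P5 23-32 | P1 32-41 |
Completion: P0=5  P1=41  P2=10  P3=15  P4=23  P5=32  P6=13
Turnaround (C−A): P0=5  P1=29  P2=5  P3=2  P4=11  P5=32  P6=5
Waiting(P4) = turnaround − burst = 11 − 8 = 3

3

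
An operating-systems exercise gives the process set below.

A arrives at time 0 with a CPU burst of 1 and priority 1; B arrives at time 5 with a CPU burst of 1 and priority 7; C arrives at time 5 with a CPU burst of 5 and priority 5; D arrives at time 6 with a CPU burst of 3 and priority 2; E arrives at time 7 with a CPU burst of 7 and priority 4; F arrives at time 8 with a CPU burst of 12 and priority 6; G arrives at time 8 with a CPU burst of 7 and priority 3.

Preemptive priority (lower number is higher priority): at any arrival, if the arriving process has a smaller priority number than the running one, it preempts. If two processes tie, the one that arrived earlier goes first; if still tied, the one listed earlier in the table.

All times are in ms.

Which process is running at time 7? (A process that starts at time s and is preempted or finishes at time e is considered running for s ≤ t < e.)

D

Timeline: | A 0-1 | idle 1-5 | C 5-6 | D 6-9 | G 9-16 | E 16-23 | C 23-27 | F 27-39 | B 39-40 |
Completion: A=1  B=40  C=27  D=9  E=23  F=39  G=16
Turnaround (C−A): A=1  B=35  C=22  D=3  E=16  F=31  G=8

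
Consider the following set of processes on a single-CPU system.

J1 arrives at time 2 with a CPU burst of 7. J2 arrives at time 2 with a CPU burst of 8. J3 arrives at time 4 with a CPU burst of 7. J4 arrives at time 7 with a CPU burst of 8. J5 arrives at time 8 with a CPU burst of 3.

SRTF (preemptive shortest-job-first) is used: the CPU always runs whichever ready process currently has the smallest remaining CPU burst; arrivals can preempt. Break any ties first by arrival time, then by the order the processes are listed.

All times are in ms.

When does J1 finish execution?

Schedule: | idle 0-2 | J1 2-9 | J5 9-12 | J3 12-19 | J2 19-27 | J4 27-35 |
Completion: J1=9  J2=27  J3=19  J4=35  J5=12

9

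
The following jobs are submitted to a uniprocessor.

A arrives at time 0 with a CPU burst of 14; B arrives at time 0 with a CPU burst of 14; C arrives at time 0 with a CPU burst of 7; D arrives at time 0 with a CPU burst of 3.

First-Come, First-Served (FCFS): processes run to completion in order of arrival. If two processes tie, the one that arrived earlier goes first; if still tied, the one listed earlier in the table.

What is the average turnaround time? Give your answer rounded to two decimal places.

28.75

Schedule: | A 0-14 | B 14-28 | C 28-35 | D 35-38 |
Completion: A=14  B=28  C=35  D=38
Turnaround times: A=14, B=28, C=35, D=38
Average turnaround = (14+28+35+38) / 4 = 115/4 = 28.75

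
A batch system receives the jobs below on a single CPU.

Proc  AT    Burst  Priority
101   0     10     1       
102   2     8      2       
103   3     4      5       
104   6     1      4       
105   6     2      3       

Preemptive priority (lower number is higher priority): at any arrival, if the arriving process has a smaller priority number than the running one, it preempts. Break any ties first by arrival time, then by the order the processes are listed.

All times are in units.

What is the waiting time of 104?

Timeline: | 101 0-10 | 102 10-18 | 105 18-20 | 104 20-21 | 103 21-25 |
Completion: 101=10  102=18  103=25  104=21  105=20
Turnaround (C−A): 101=10  102=16  103=22  104=15  105=14
Waiting(104) = turnaround − burst = 15 − 1 = 14

14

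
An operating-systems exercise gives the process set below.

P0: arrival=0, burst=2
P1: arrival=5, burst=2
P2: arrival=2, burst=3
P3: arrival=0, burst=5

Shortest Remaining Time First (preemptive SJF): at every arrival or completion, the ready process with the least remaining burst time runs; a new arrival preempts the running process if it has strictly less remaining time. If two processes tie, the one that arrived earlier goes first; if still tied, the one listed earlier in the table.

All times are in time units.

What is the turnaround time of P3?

Schedule: | P0 0-2 | P2 2-5 | P1 5-7 | P3 7-12 |
Completion: P0=2  P1=7  P2=5  P3=12
Turnaround(P3) = completion − arrival = 12 − 0 = 12

12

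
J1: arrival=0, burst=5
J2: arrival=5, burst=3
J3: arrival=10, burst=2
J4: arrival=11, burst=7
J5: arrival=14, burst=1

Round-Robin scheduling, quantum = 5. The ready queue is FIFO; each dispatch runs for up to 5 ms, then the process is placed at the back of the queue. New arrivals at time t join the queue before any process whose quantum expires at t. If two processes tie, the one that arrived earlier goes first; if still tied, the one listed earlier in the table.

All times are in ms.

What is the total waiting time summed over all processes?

5

Gantt: | J1 0-5 | J2 5-8 | idle 8-10 | J3 10-12 | J4 12-17 | J5 17-18 | J4 18-20 |
Completion: J1=5  J2=8  J3=12  J4=20  J5=18
Turnaround (C−A): J1=5  J2=3  J3=2  J4=9  J5=4
Waiting = turnaround − burst: J1=0, J2=0, J3=0, J4=2, J5=3
Total waiting = 0 + 0 + 0 + 2 + 3 = 5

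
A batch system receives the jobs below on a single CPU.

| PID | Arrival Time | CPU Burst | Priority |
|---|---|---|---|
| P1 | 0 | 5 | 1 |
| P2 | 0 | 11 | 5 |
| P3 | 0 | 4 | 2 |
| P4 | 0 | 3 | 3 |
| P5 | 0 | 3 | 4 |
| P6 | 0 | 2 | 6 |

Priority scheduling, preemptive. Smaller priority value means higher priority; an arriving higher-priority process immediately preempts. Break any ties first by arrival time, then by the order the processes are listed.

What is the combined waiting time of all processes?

67

Gantt: | P1 0-5 | P3 5-9 | P4 9-12 | P5 12-15 | P2 15-26 | P6 26-28 |
Completion: P1=5  P2=26  P3=9  P4=12  P5=15  P6=28
Waiting = turnaround − burst: P1=0, P2=15, P3=5, P4=9, P5=12, P6=26
Total waiting = 0 + 15 + 5 + 9 + 12 + 26 = 67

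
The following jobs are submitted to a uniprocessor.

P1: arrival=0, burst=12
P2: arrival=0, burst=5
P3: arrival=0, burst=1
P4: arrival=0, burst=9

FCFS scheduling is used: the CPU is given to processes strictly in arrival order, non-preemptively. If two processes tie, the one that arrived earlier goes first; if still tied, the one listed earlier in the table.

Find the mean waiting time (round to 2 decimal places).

Schedule: | P1 0-12 | P2 12-17 | P3 17-18 | P4 18-27 |
Completion: P1=12  P2=17  P3=18  P4=27
Waiting times: P1=0, P2=12, P3=17, P4=18
Average waiting = (0+12+17+18) / 4 = 47/4 = 11.75

11.75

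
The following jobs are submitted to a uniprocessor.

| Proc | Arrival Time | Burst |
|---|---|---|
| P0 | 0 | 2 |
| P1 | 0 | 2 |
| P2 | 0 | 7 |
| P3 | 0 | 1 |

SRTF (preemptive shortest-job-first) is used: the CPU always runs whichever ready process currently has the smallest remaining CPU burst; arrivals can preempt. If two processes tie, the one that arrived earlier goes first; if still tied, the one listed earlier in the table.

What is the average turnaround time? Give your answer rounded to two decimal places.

5.25

Gantt: | P3 0-1 | P0 1-3 | P1 3-5 | P2 5-12 |
Completion: P0=3  P1=5  P2=12  P3=1
Turnaround (C−A): P0=3  P1=5  P2=12  P3=1
Turnaround times: P0=3, P1=5, P2=12, P3=1
Average turnaround = (3+5+12+1) / 4 = 21/4 = 5.25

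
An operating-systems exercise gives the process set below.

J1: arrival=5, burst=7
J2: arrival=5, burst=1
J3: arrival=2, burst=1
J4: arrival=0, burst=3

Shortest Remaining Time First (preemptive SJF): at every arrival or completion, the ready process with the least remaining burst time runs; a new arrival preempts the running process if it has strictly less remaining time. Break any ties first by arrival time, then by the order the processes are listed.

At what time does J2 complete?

6

Schedule: | J4 0-3 | J3 3-4 | idle 4-5 | J2 5-6 | J1 6-13 |
Completion: J1=13  J2=6  J3=4  J4=3
Turnaround (C−A): J1=8  J2=1  J3=2  J4=3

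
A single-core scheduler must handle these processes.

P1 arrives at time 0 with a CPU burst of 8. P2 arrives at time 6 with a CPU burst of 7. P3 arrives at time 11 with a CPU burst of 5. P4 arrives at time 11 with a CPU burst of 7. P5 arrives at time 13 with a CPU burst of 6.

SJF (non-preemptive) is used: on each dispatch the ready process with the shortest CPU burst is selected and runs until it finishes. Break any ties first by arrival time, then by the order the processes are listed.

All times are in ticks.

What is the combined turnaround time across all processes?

Timeline: | P1 0-8 | P2 8-15 | P3 15-20 | P5 20-26 | P4 26-33 |
Completion: P1=8  P2=15  P3=20  P4=33  P5=26
Turnaround (C−A): P1=8  P2=9  P3=9  P4=22  P5=13
Turnaround = completion − arrival: P1=8, P2=9, P3=9, P4=22, P5=13
Total turnaround = 8 + 9 + 9 + 22 + 13 = 61

61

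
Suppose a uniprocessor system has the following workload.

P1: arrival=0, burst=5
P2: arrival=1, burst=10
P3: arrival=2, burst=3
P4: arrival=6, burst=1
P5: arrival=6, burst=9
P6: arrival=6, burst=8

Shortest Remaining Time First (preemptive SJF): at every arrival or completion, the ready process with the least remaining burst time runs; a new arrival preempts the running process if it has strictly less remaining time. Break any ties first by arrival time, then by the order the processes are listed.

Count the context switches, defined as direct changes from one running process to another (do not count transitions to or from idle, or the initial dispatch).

6

Timeline: | P1 0-5 | P3 5-6 | P4 6-7 | P3 7-9 | P6 9-17 | P5 17-26 | P2 26-36 |
Completion: P1=5  P2=36  P3=9  P4=7  P5=26  P6=17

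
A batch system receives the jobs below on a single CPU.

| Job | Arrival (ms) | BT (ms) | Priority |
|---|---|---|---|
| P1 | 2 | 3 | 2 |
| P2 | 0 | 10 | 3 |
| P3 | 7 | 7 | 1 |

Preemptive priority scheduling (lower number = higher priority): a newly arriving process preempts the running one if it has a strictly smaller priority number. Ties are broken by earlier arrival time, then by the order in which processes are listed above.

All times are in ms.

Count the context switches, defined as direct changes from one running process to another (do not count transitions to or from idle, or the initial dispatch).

Schedule: | P2 0-2 | P1 2-5 | P2 5-7 | P3 7-14 | P2 14-20 |
Completion: P1=5  P2=20  P3=14
Turnaround (C−A): P1=3  P2=20  P3=7

4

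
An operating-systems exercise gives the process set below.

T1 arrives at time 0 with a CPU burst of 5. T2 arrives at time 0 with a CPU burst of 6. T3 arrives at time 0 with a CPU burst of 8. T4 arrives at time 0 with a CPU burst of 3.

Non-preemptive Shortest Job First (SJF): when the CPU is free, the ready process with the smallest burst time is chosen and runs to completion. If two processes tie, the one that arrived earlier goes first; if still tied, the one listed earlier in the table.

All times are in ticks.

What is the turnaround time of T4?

Schedule: | T4 0-3 | T1 3-8 | T2 8-14 | T3 14-22 |
Completion: T1=8  T2=14  T3=22  T4=3
Turnaround (C−A): T1=8  T2=14  T3=22  T4=3
Turnaround(T4) = completion − arrival = 3 − 0 = 3

3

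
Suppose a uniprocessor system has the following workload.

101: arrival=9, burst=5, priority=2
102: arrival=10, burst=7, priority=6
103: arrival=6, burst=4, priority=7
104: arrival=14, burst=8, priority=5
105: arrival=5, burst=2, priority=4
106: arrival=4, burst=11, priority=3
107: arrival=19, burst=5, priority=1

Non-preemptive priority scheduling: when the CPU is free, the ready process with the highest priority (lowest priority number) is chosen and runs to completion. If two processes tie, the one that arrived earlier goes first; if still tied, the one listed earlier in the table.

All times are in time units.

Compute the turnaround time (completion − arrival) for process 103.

Timeline: | idle 0-4 | 106 4-15 | 101 15-20 | 107 20-25 | 105 25-27 | 104 27-35 | 102 35-42 | 103 42-46 |
Completion: 101=20  102=42  103=46  104=35  105=27  106=15  107=25
Turnaround(103) = completion − arrival = 46 − 6 = 40

40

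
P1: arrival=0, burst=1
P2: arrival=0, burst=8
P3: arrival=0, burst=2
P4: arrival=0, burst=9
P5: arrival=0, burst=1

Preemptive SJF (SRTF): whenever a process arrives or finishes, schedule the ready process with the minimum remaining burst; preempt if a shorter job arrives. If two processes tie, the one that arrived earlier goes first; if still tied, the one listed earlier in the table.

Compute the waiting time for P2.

4

Gantt: | P1 0-1 | P5 1-2 | P3 2-4 | P2 4-12 | P4 12-21 |
Completion: P1=1  P2=12  P3=4  P4=21  P5=2
Waiting(P2) = turnaround − burst = 12 − 8 = 4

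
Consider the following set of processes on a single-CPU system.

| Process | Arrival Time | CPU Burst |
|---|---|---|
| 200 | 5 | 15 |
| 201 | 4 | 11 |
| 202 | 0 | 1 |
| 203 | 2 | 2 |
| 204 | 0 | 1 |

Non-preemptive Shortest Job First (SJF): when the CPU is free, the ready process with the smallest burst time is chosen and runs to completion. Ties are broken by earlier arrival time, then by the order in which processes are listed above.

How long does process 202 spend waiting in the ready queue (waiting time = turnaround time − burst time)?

Timeline: | 202 0-1 | 204 1-2 | 203 2-4 | 201 4-15 | 200 15-30 |
Completion: 200=30  201=15  202=1  203=4  204=2
Waiting(202) = turnaround − burst = 1 − 1 = 0

0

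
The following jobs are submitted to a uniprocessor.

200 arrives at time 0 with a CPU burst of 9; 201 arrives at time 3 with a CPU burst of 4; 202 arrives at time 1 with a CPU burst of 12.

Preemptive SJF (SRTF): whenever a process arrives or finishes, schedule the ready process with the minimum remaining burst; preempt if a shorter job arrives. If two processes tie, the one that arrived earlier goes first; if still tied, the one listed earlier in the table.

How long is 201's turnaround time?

4

Schedule: | 200 0-3 | 201 3-7 | 200 7-13 | 202 13-25 |
Completion: 200=13  201=7  202=25
Turnaround (C−A): 200=13  201=4  202=24
Turnaround(201) = completion − arrival = 7 − 3 = 4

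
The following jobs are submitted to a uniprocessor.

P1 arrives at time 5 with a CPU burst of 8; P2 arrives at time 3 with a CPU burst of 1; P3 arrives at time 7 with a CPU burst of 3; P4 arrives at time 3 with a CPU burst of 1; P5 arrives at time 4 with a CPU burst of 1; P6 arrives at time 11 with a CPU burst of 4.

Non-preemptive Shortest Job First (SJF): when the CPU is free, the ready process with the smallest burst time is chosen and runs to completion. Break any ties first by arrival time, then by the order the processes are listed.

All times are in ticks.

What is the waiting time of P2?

0

Schedule: | idle 0-3 | P2 3-4 | P4 4-5 | P5 5-6 | P1 6-14 | P3 14-17 | P6 17-21 |
Completion: P1=14  P2=4  P3=17  P4=5  P5=6  P6=21
Waiting(P2) = turnaround − burst = 1 − 1 = 0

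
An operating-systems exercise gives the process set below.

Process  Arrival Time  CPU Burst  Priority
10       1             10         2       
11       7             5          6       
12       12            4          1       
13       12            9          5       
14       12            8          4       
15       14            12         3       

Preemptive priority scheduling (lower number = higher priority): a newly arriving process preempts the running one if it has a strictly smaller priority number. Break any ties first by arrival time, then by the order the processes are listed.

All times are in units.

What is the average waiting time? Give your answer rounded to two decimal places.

13.17

Gantt: | idle 0-1 | 10 1-11 | 11 11-12 | 12 12-16 | 15 16-28 | 14 28-36 | 13 36-45 | 11 45-49 |
Completion: 10=11  11=49  12=16  13=45  14=36  15=28
Waiting times: 10=0, 11=37, 12=0, 13=24, 14=16, 15=2
Average waiting = (0+37+0+24+16+2) / 6 = 79/6 = 13.17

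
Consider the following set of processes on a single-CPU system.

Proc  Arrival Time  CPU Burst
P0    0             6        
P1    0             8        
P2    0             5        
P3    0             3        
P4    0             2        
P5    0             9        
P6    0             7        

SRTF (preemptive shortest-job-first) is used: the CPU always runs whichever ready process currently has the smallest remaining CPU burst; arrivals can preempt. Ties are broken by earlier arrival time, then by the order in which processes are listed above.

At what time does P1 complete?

31

Timeline: | P4 0-2 | P3 2-5 | P2 5-10 | P0 10-16 | P6 16-23 | P1 23-31 | P5 31-40 |
Completion: P0=16  P1=31  P2=10  P3=5  P4=2  P5=40  P6=23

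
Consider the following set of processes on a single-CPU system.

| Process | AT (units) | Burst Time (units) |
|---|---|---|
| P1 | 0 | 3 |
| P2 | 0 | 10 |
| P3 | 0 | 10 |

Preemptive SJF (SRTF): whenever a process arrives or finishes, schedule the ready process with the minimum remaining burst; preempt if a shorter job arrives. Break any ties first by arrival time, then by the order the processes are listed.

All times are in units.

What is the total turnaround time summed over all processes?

39

Timeline: | P1 0-3 | P2 3-13 | P3 13-23 |
Completion: P1=3  P2=13  P3=23
Turnaround = completion − arrival: P1=3, P2=13, P3=23
Total turnaround = 3 + 13 + 23 = 39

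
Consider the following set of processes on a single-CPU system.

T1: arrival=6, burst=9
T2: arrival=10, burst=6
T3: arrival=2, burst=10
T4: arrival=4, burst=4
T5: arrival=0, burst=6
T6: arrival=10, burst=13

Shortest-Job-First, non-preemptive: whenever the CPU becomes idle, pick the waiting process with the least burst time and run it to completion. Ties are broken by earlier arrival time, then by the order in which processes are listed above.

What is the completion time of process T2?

Schedule: | T5 0-6 | T4 6-10 | T2 10-16 | T1 16-25 | T3 25-35 | T6 35-48 |
Completion: T1=25  T2=16  T3=35  T4=10  T5=6  T6=48
Turnaround (C−A): T1=19  T2=6  T3=33  T4=6  T5=6  T6=38

16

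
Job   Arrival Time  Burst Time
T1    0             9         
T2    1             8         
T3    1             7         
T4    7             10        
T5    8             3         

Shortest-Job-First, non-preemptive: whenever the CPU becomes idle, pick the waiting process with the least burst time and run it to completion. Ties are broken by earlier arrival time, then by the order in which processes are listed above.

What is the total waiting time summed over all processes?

Timeline: | T1 0-9 | T5 9-12 | T3 12-19 | T2 19-27 | T4 27-37 |
Completion: T1=9  T2=27  T3=19  T4=37  T5=12
Waiting = turnaround − burst: T1=0, T2=18, T3=11, T4=20, T5=1
Total waiting = 0 + 18 + 11 + 20 + 1 = 50

50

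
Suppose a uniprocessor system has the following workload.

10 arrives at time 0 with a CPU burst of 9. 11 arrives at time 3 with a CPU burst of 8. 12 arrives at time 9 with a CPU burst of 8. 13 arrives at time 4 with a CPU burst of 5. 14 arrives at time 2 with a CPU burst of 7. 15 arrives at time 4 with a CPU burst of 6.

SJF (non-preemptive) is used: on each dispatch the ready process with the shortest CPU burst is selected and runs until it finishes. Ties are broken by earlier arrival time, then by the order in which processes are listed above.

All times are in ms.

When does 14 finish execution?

Gantt: | 10 0-9 | 13 9-14 | 15 14-20 | 14 20-27 | 11 27-35 | 12 35-43 |
Completion: 10=9  11=35  12=43  13=14  14=27  15=20

27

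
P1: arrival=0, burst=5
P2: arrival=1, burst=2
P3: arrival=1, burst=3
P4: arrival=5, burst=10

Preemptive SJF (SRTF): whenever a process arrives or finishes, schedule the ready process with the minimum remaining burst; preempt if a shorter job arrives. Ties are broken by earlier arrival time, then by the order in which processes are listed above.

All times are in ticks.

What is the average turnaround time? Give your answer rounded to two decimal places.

8.00

Schedule: | P1 0-1 | P2 1-3 | P3 3-6 | P1 6-10 | P4 10-20 |
Completion: P1=10  P2=3  P3=6  P4=20
Turnaround times: P1=10, P2=2, P3=5, P4=15
Average turnaround = (10+2+5+15) / 4 = 32/4 = 8.00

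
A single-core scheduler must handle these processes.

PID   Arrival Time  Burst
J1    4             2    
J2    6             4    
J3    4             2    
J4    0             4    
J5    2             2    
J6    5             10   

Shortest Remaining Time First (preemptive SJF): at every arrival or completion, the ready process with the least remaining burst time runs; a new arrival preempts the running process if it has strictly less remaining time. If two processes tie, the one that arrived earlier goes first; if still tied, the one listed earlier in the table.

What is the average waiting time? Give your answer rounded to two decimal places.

Gantt: | J4 0-4 | J5 4-6 | J1 6-8 | J3 8-10 | J2 10-14 | J6 14-24 |
Completion: J1=8  J2=14  J3=10  J4=4  J5=6  J6=24
Waiting times: J1=2, J2=4, J3=4, J4=0, J5=2, J6=9
Average waiting = (2+4+4+0+2+9) / 6 = 21/6 = 3.50

3.50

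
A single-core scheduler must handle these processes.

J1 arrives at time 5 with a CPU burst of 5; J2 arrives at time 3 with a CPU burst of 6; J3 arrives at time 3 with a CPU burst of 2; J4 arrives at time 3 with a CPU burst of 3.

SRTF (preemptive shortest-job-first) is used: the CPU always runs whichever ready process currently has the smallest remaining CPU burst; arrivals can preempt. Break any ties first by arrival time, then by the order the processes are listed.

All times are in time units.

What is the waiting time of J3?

Timeline: | idle 0-3 | J3 3-5 | J4 5-8 | J1 8-13 | J2 13-19 |
Completion: J1=13  J2=19  J3=5  J4=8
Waiting(J3) = turnaround − burst = 2 − 2 = 0

0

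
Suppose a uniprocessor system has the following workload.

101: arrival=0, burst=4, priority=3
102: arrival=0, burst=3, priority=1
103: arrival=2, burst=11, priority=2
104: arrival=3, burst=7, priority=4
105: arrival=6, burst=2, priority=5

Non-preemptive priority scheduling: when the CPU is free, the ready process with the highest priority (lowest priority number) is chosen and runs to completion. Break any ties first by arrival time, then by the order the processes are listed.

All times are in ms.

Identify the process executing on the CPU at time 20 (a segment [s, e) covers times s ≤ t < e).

Gantt: | 102 0-3 | 103 3-14 | 101 14-18 | 104 18-25 | 105 25-27 |
Completion: 101=18  102=3  103=14  104=25  105=27
Turnaround (C−A): 101=18  102=3  103=12  104=22  105=21

104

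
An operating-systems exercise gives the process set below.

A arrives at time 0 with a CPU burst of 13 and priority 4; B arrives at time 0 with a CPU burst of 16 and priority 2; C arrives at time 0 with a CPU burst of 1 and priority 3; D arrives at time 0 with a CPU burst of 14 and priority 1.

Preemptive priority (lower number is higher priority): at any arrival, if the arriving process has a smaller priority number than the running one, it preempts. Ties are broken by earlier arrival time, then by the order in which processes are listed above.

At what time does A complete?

44

Timeline: | D 0-14 | B 14-30 | C 30-31 | A 31-44 |
Completion: A=44  B=30  C=31  D=14
Turnaround (C−A): A=44  B=30  C=31  D=14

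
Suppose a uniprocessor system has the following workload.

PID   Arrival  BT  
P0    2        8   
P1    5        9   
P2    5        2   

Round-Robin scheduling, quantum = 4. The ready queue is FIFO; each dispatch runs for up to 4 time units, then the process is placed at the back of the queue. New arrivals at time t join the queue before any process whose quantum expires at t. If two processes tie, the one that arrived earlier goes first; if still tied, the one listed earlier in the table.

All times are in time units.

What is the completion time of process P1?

Timeline: | idle 0-2 | P0 2-6 | P1 6-10 | P2 10-12 | P0 12-16 | P1 16-21 |
Completion: P0=16  P1=21  P2=12
Turnaround (C−A): P0=14  P1=16  P2=7

21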